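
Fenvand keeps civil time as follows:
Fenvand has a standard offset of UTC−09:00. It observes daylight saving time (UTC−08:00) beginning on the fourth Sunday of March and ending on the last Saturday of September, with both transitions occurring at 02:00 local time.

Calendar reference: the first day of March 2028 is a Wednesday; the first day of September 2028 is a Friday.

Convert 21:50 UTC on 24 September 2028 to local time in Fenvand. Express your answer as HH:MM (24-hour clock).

1 March 2028 is a Wednesday, so the first Sunday is March 5 and the fourth is March 26.
1 September 2028 is a Friday, so Saturdays fall on 2, 9, 16, 23, 30; the last is September 30.
At the standard offset (UTC−09:00), 21:50 UTC − 9h = 12:50 Fenvand standard time.
The standard-time date in Fenvand, 24 September 2028, lies within the daylight-saving period (26 March – 30 September), so Fenvand is on daylight time, UTC−08:00.
21:50 UTC − 8h = 13:50 local.

13:50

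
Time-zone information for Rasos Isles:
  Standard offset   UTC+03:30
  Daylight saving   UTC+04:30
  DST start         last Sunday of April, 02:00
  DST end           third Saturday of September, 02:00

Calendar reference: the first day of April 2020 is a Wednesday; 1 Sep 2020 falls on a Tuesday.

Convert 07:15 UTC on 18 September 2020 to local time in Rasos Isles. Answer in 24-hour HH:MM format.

11:45

1 April 2020 is a Wednesday, so Sundays fall on 5, 12, 19, 26; the last is April 26.
1 September 2020 is a Tuesday, so the first Saturday is September 5 and the third is September 19.
At the standard offset (UTC+03:30), 07:15 UTC + 3h30m = 10:45 Rasos Isles standard time.
The standard-time date in Rasos Isles, 18 September 2020, falls between 26 April and 19 September, so daylight saving is in effect and Rasos Isles is at UTC+04:30.
07:15 UTC + 4h30m = 11:45 local.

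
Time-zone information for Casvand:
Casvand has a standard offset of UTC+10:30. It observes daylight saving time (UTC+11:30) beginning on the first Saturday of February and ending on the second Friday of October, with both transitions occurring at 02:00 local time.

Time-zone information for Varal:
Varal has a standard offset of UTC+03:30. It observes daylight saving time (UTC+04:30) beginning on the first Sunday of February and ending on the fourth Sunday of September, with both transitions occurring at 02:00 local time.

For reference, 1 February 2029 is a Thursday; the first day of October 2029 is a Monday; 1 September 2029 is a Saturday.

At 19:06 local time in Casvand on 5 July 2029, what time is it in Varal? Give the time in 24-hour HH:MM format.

1 February 2029 is a Thursday, so the first Saturday is February 3.
1 October 2029 is a Monday, so the first Friday is October 5 and the second is October 12.
5 July 2029 lies within the daylight-saving period (3 February – 12 October), so Casvand is on daylight time, UTC+11:30.
19:06 Casvand − 11h30m = 07:36 UTC.
1 February 2029 is a Thursday, so the first Sunday is February 4.
1 September 2029 is a Saturday, so the first Sunday is September 2 and the fourth is September 23.
At the standard offset (UTC+03:30), 07:36 UTC + 3h30m = 11:06 Varal standard time.
The standard-time date in Varal, 5 July 2029, falls between 4 February and 23 September, so daylight saving is in effect and Varal is at UTC+04:30.
07:36 UTC + 4h30m = 12:06 Varal.

12:06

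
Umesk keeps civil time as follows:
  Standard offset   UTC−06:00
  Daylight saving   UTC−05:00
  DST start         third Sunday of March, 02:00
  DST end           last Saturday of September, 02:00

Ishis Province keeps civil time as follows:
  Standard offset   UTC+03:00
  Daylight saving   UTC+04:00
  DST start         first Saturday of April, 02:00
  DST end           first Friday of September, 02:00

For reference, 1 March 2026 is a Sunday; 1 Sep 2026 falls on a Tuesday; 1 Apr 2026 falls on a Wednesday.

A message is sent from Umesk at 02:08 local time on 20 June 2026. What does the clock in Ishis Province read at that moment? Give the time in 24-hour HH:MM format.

11:08

1 March 2026 is a Sunday, so the first Sunday is March 1 and the third is March 15.
1 September 2026 is a Tuesday, so Saturdays fall on 5, 12, 19, 26; the last is September 26.
20 June 2026 lies within the daylight-saving period (15 March – 26 September), so Umesk is on daylight time, UTC−05:00.
02:08 Umesk + 5h = 07:08 UTC.
1 April 2026 is a Wednesday, so the first Saturday is April 4.
1 September 2026 is a Tuesday, so the first Friday is September 4.
At the standard offset (UTC+03:00), 07:08 UTC + 3h = 10:08 Ishis Province standard time.
The standard-time date in Ishis Province, 20 June 2026, falls between 4 April and 4 September, so daylight saving is in effect and Ishis Province is at UTC+04:00.
07:08 UTC + 4h = 11:08 Ishis Province.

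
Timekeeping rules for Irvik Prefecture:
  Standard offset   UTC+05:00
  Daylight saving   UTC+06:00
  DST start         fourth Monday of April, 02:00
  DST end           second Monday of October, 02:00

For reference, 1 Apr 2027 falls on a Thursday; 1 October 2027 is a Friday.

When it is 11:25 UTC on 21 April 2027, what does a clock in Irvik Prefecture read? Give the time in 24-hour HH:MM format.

1 April 2027 is a Thursday, so the first Monday is April 5 and the fourth is April 26.
1 October 2027 is a Friday, so the first Monday is October 4 and the second is October 11.
At the standard offset (UTC+05:00), 11:25 UTC + 5h = 16:25 Irvik Prefecture standard time.
Daylight saving runs 26 April – 11 October; the standard-time date in Irvik Prefecture, 21 April 2027, is outside that window, so Irvik Prefecture is on standard time at UTC+05:00.
11:25 UTC + 5h = 16:25 local.

16:25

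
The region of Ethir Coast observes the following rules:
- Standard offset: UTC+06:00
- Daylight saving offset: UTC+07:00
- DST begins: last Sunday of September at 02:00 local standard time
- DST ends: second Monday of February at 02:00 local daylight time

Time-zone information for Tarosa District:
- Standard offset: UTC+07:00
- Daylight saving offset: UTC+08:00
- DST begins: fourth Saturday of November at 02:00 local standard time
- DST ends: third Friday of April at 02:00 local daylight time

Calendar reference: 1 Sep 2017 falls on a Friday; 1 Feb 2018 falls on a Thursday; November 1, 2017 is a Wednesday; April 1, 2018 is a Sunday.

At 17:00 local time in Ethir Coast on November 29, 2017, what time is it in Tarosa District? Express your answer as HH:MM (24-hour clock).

18:00

1 September 2017 is a Friday, so Sundays fall on 3, 10, 17, 24; the last is September 24.
1 February 2018 is a Thursday, so the first Monday is February 5 and the second is February 12.
November 29, 2017 falls between 24 September 2017 and 12 February 2018, so daylight saving is in effect and Ethir Coast is at UTC+07:00.
17:00 Ethir Coast − 7h = 10:00 UTC.
1 November 2017 is a Wednesday, so the first Saturday is November 4 and the fourth is November 25.
1 April 2018 is a Sunday, so the first Friday is April 6 and the third is April 20.
At the standard offset (UTC+07:00), 10:00 UTC + 7h = 17:00 Tarosa District standard time.
The standard-time date in Tarosa District, November 29, 2017, lies within the daylight-saving period (25 November 2017 – 20 April 2018), so Tarosa District is on daylight time, UTC+08:00.
10:00 UTC + 8h = 18:00 Tarosa District.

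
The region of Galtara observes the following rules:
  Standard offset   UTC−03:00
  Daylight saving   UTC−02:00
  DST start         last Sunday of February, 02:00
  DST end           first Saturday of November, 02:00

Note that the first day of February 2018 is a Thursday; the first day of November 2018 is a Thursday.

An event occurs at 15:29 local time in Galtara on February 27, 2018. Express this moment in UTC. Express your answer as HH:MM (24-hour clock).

17:29

1 February 2018 is a Thursday, so Sundays fall on 4, 11, 18, 25; the last is February 25.
1 November 2018 is a Thursday, so the first Saturday is November 3.
February 27, 2018 lies within the daylight-saving period (25 February – 3 November), so Galtara is on daylight time, UTC−02:00.
15:29 local + 2h = 17:29 UTC.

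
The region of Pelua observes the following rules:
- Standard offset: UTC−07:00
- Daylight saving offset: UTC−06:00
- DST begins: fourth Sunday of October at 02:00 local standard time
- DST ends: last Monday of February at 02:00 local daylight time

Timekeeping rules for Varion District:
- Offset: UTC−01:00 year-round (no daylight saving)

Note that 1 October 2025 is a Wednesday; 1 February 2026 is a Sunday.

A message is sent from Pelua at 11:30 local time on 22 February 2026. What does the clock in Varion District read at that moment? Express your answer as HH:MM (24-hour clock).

16:30

1 October 2025 is a Wednesday, so the first Sunday is October 5 and the fourth is October 26.
1 February 2026 is a Sunday, so Mondays fall on 2, 9, 16, 23; the last is February 23.
22 February 2026 falls between 26 October 2025 and 23 February 2026, so daylight saving is in effect and Pelua is at UTC−06:00.
11:30 Pelua + 6h = 17:30 UTC.
Varion District stays on UTC−01:00 all year.
17:30 UTC − 1h = 16:30 Varion District.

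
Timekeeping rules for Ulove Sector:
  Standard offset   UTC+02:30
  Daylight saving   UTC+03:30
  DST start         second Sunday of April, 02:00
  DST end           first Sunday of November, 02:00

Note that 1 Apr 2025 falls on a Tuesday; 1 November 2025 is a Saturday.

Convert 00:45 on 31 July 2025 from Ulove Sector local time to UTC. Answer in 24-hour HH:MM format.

21:15

1 April 2025 is a Tuesday, so the first Sunday is April 6 and the second is April 13.
1 November 2025 is a Saturday, so the first Sunday is November 2.
Daylight saving runs 13 April – 2 November; 31 July 2025 is inside that window, so Ulove Sector is at UTC+03:30.
00:45 local − 3h30m = 21:15 UTC (rolling into the previous day, 30 July 2025).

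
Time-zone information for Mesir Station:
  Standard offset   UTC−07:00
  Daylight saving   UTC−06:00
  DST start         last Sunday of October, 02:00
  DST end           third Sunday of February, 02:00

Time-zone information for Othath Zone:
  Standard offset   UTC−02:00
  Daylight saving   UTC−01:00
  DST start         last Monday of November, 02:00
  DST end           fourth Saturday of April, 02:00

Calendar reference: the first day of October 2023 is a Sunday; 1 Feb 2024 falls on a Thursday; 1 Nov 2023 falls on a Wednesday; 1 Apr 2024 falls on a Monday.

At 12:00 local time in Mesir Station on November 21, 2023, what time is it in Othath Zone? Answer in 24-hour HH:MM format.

16:00

1 October 2023 is a Sunday, so Sundays fall on 1, 8, 15, 22, 29; the last is October 29.
1 February 2024 is a Thursday, so the first Sunday is February 4 and the third is February 18.
November 21, 2023 falls between 29 October 2023 and 18 February 2024, so daylight saving is in effect and Mesir Station is at UTC−06:00.
12:00 Mesir Station + 6h = 18:00 UTC.
1 November 2023 is a Wednesday, so Mondays fall on 6, 13, 20, 27; the last is November 27.
1 April 2024 is a Monday, so the first Saturday is April 6 and the fourth is April 27.
At the standard offset (UTC−02:00), 18:00 UTC − 2h = 16:00 Othath Zone standard time.
Daylight saving runs 27 November 2023 – 27 April 2024; the standard-time date in Othath Zone, November 21, 2023, is outside that window, so Othath Zone is on standard time at UTC−02:00.
18:00 UTC − 2h = 16:00 Othath Zone.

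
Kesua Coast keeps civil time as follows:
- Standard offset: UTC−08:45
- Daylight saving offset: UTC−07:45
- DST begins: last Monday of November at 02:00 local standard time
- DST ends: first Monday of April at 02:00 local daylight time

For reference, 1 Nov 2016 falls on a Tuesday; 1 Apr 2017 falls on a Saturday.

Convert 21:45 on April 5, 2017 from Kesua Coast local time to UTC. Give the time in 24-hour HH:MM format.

1 November 2016 is a Tuesday, so Mondays fall on 7, 14, 21, 28; the last is November 28.
1 April 2017 is a Saturday, so the first Monday is April 3.
Daylight saving runs 28 November 2016 – 3 April 2017; April 5, 2017 is outside that window, so Kesua Coast is on standard time at UTC−08:45.
21:45 local + 8h45m = 06:30 UTC (rolling into the next day, 6 April 2017).

06:30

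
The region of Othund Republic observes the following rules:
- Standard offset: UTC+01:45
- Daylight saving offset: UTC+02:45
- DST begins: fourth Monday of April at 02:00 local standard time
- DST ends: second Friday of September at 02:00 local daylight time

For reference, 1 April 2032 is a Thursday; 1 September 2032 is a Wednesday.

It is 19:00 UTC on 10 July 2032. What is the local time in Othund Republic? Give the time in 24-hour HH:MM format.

1 April 2032 is a Thursday, so the first Monday is April 5 and the fourth is April 26.
1 September 2032 is a Wednesday, so the first Friday is September 3 and the second is September 10.
At the standard offset (UTC+01:45), 19:00 UTC + 1h45m = 20:45 Othund Republic standard time.
Daylight saving runs 26 April – 10 September; the standard-time date in Othund Republic, 10 July 2032, is inside that window, so Othund Republic is at UTC+02:45.
19:00 UTC + 2h45m = 21:45 local.

21:45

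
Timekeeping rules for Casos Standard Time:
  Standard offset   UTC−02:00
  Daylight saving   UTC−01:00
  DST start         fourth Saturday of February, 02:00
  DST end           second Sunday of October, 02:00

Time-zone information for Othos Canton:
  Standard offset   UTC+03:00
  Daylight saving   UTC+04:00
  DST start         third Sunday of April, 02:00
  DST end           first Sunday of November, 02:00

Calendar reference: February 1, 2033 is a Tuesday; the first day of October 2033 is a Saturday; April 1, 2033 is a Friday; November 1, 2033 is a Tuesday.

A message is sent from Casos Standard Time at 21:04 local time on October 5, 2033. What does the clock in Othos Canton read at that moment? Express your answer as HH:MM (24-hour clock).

1 February 2033 is a Tuesday, so the first Saturday is February 5 and the fourth is February 26.
1 October 2033 is a Saturday, so the first Sunday is October 2 and the second is October 9.
Daylight saving runs 26 February – 9 October; October 5, 2033 is inside that window, so Casos Standard Time is at UTC−01:00.
21:04 Casos Standard Time + 1h = 22:04 UTC.
1 April 2033 is a Friday, so the first Sunday is April 3 and the third is April 17.
1 November 2033 is a Tuesday, so the first Sunday is November 6.
At the standard offset (UTC+03:00), 22:04 UTC + 3h = 01:04 Othos Canton standard time (rolling into the next day, 6 October 2033).
Daylight saving runs 17 April – 6 November; the standard-time date in Othos Canton, October 6, 2033, is inside that window, so Othos Canton is at UTC+04:00.
22:04 UTC + 4h = 02:04 Othos Canton (rolling into the next day, 6 October 2033).

02:04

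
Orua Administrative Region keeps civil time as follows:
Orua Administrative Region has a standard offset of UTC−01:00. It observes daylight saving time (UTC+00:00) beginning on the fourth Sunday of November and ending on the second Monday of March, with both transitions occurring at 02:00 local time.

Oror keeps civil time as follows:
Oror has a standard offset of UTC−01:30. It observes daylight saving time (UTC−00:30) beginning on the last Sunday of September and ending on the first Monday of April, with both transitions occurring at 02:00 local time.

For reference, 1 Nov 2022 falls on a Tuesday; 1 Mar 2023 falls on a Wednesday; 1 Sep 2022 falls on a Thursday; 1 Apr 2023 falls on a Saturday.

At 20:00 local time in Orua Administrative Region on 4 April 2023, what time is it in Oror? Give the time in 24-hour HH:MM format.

1 November 2022 is a Tuesday, so the first Sunday is November 6 and the fourth is November 27.
1 March 2023 is a Wednesday, so the first Monday is March 6 and the second is March 13.
4 April 2023 does not fall between 27 November 2022 and 13 March 2023, so daylight saving is not in effect and Orua Administrative Region is at UTC−01:00.
20:00 Orua Administrative Region + 1h = 21:00 UTC.
1 September 2022 is a Thursday, so Sundays fall on 4, 11, 18, 25; the last is September 25.
1 April 2023 is a Saturday, so the first Monday is April 3.
At the standard offset (UTC−01:30), 21:00 UTC − 1h30m = 19:30 Oror standard time.
The standard-time date in Oror, 4 April 2023, does not fall between 25 September 2022 and 3 April 2023, so daylight saving is not in effect and Oror is at UTC−01:30.
21:00 UTC − 1h30m = 19:30 Oror.

19:30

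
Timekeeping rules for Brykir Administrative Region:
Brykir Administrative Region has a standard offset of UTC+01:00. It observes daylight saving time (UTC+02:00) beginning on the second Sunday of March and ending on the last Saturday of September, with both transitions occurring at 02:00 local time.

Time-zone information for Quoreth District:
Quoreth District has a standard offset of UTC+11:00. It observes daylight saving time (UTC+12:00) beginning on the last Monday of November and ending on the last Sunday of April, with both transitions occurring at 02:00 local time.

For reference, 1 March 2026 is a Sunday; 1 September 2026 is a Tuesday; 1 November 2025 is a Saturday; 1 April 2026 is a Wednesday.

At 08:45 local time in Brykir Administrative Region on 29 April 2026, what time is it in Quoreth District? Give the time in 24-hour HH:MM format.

17:45

1 March 2026 is a Sunday, so the first Sunday is March 1 and the second is March 8.
1 September 2026 is a Tuesday, so Saturdays fall on 5, 12, 19, 26; the last is September 26.
29 April 2026 falls between 8 March and 26 September, so daylight saving is in effect and Brykir Administrative Region is at UTC+02:00.
08:45 Brykir Administrative Region − 2h = 06:45 UTC.
1 November 2025 is a Saturday, so Mondays fall on 3, 10, 17, 24; the last is November 24.
1 April 2026 is a Wednesday, so Sundays fall on 5, 12, 19, 26; the last is April 26.
At the standard offset (UTC+11:00), 06:45 UTC + 11h = 17:45 Quoreth District standard time.
The standard-time date in Quoreth District, 29 April 2026, does not fall between 24 November 2025 and 26 April 2026, so daylight saving is not in effect and Quoreth District is at UTC+11:00.
06:45 UTC + 11h = 17:45 Quoreth District.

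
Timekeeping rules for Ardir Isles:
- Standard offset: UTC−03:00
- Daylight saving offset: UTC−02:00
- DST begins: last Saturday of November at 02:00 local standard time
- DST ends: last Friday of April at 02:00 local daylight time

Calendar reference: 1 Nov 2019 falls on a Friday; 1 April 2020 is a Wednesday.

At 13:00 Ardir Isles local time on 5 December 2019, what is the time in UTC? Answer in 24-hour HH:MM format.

1 November 2019 is a Friday, so Saturdays fall on 2, 9, 16, 23, 30; the last is November 30.
1 April 2020 is a Wednesday, so Fridays fall on 3, 10, 17, 24; the last is April 24.
5 December 2019 falls between 30 November 2019 and 24 April 2020, so daylight saving is in effect and Ardir Isles is at UTC−02:00.
13:00 local + 2h = 15:00 UTC.

15:00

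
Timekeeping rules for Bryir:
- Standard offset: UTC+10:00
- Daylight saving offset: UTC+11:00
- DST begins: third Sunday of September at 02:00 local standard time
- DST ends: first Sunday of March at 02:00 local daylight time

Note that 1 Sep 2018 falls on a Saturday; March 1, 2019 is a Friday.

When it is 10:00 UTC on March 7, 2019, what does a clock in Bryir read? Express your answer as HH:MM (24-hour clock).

1 September 2018 is a Saturday, so the first Sunday is September 2 and the third is September 16.
1 March 2019 is a Friday, so the first Sunday is March 3.
At the standard offset (UTC+10:00), 10:00 UTC + 10h = 20:00 Bryir standard time.
Daylight saving runs 16 September 2018 – 3 March 2019; the standard-time date in Bryir, March 7, 2019, is outside that window, so Bryir is on standard time at UTC+10:00.
10:00 UTC + 10h = 20:00 local.

20:00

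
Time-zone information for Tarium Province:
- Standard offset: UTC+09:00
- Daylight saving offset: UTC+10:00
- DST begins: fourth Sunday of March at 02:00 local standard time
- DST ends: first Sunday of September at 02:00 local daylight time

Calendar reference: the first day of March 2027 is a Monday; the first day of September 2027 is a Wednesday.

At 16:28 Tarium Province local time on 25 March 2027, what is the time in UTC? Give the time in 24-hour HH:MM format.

07:28

1 March 2027 is a Monday, so the first Sunday is March 7 and the fourth is March 28.
1 September 2027 is a Wednesday, so the first Sunday is September 5.
25 March 2027 does not fall between 28 March and 5 September, so daylight saving is not in effect and Tarium Province is at UTC+09:00.
16:28 local − 9h = 07:28 UTC.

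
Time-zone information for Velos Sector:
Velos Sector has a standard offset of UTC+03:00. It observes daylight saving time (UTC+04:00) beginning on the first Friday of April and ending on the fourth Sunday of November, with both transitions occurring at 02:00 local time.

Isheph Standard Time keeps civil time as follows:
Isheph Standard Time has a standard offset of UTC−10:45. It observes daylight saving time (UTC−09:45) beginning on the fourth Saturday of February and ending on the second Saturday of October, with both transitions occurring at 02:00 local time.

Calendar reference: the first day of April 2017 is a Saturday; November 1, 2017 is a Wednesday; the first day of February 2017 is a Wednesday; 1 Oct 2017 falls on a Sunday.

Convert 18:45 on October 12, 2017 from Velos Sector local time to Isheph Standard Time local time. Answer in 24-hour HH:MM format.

05:00

1 April 2017 is a Saturday, so the first Friday is April 7.
1 November 2017 is a Wednesday, so the first Sunday is November 5 and the fourth is November 26.
Daylight saving runs 7 April – 26 November; October 12, 2017 is inside that window, so Velos Sector is at UTC+04:00.
18:45 Velos Sector − 4h = 14:45 UTC.
1 February 2017 is a Wednesday, so the first Saturday is February 4 and the fourth is February 25.
1 October 2017 is a Sunday, so the first Saturday is October 7 and the second is October 14.
At the standard offset (UTC−10:45), 14:45 UTC − 10h45m = 04:00 Isheph Standard Time standard time.
Daylight saving runs 25 February – 14 October; the standard-time date in Isheph Standard Time, October 12, 2017, is inside that window, so Isheph Standard Time is at UTC−09:45.
14:45 UTC − 9h45m = 05:00 Isheph Standard Time.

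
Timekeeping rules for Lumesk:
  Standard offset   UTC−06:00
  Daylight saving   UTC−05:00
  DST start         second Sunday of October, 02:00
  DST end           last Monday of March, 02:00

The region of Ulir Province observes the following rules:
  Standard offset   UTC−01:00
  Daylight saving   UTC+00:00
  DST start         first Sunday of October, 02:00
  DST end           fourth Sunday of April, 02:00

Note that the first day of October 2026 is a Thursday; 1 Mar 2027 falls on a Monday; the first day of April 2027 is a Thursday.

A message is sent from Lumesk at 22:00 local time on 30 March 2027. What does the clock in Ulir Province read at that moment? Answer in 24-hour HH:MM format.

04:00

1 October 2026 is a Thursday, so the first Sunday is October 4 and the second is October 11.
1 March 2027 is a Monday, so Mondays fall on 1, 8, 15, 22, 29; the last is March 29.
Daylight saving runs 11 October 2026 – 29 March 2027; 30 March 2027 is outside that window, so Lumesk is on standard time at UTC−06:00.
22:00 Lumesk + 6h = 04:00 UTC (rolling into the next day, 31 March 2027).
1 October 2026 is a Thursday, so the first Sunday is October 4.
1 April 2027 is a Thursday, so the first Sunday is April 4 and the fourth is April 25.
At the standard offset (UTC−01:00), 04:00 UTC − 1h = 03:00 Ulir Province standard time.
Daylight saving runs 4 October 2026 – 25 April 2027; the standard-time date in Ulir Province, 31 March 2027, is inside that window, so Ulir Province is at UTC+00:00.
04:00 UTC + 0h = 04:00 Ulir Province.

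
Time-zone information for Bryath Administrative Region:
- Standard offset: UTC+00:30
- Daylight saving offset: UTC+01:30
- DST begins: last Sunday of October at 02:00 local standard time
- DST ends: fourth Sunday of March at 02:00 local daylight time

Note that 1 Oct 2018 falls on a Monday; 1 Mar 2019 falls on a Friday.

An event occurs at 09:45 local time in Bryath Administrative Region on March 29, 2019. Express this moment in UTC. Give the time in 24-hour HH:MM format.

1 October 2018 is a Monday, so Sundays fall on 7, 14, 21, 28; the last is October 28.
1 March 2019 is a Friday, so the first Sunday is March 3 and the fourth is March 24.
March 29, 2019 does not fall between 28 October 2018 and 24 March 2019, so daylight saving is not in effect and Bryath Administrative Region is at UTC+00:30.
09:45 local − 0h30m = 09:15 UTC.

09:15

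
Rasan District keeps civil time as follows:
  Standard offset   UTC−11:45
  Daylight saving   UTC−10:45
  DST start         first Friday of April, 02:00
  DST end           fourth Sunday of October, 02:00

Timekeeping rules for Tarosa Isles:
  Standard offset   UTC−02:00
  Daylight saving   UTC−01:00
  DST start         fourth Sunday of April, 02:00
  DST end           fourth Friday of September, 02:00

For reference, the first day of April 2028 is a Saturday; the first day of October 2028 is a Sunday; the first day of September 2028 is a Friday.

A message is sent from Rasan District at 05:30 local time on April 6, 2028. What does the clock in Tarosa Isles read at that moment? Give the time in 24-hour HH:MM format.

1 April 2028 is a Saturday, so the first Friday is April 7.
1 October 2028 is a Sunday, so the first Sunday is October 1 and the fourth is October 22.
Daylight saving runs 7 April – 22 October; April 6, 2028 is outside that window, so Rasan District is on standard time at UTC−11:45.
05:30 Rasan District + 11h45m = 17:15 UTC.
1 April 2028 is a Saturday, so the first Sunday is April 2 and the fourth is April 23.
1 September 2028 is a Friday, so the first Friday is September 1 and the fourth is September 22.
At the standard offset (UTC−02:00), 17:15 UTC − 2h = 15:15 Tarosa Isles standard time.
The standard-time date in Tarosa Isles, April 6, 2028, does not fall between 23 April and 22 September, so daylight saving is not in effect and Tarosa Isles is at UTC−02:00.
17:15 UTC − 2h = 15:15 Tarosa Isles.

15:15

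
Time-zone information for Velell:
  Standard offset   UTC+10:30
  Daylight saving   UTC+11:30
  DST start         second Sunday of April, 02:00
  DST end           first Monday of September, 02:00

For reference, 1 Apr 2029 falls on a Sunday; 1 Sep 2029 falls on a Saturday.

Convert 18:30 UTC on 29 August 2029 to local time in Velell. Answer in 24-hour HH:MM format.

06:00

1 April 2029 is a Sunday, so the first Sunday is April 1 and the second is April 8.
1 September 2029 is a Saturday, so the first Monday is September 3.
At the standard offset (UTC+10:30), 18:30 UTC + 10h30m = 05:00 Velell standard time (rolling into the next day, 30 August 2029).
The standard-time date in Velell, 30 August 2029, falls between 8 April and 3 September, so daylight saving is in effect and Velell is at UTC+11:30.
18:30 UTC + 11h30m = 06:00 local (rolling into the next day, 30 August 2029).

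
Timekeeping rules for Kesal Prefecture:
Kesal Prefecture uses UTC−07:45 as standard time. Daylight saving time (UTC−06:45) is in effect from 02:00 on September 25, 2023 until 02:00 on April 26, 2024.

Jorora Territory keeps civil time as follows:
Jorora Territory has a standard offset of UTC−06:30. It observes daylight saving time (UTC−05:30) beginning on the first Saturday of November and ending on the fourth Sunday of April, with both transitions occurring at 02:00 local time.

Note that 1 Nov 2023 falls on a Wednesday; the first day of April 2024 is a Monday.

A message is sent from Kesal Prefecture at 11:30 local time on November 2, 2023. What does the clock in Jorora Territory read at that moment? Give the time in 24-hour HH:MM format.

11:45

November 2, 2023 falls between 25 September 2023 and 26 April 2024, so daylight saving is in effect and Kesal Prefecture is at UTC−06:45.
11:30 Kesal Prefecture + 6h45m = 18:15 UTC.
1 November 2023 is a Wednesday, so the first Saturday is November 4.
1 April 2024 is a Monday, so the first Sunday is April 7 and the fourth is April 28.
At the standard offset (UTC−06:30), 18:15 UTC − 6h30m = 11:45 Jorora Territory standard time.
Daylight saving runs 4 November 2023 – 28 April 2024; the standard-time date in Jorora Territory, November 2, 2023, is outside that window, so Jorora Territory is on standard time at UTC−06:30.
18:15 UTC − 6h30m = 11:45 Jorora Territory.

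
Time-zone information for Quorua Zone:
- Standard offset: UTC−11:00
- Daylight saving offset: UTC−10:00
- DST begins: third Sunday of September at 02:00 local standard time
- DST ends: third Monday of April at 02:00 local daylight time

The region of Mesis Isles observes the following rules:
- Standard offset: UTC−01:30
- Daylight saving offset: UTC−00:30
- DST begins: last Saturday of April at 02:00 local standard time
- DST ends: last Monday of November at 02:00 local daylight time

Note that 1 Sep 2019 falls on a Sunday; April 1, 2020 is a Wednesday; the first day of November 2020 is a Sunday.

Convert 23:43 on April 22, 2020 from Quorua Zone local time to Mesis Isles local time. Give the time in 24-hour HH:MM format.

09:13

1 September 2019 is a Sunday, so the first Sunday is September 1 and the third is September 15.
1 April 2020 is a Wednesday, so the first Monday is April 6 and the third is April 20.
April 22, 2020 does not fall between 15 September 2019 and 20 April 2020, so daylight saving is not in effect and Quorua Zone is at UTC−11:00.
23:43 Quorua Zone + 11h = 10:43 UTC (rolling into the next day, 23 April 2020).
1 April 2020 is a Wednesday, so Saturdays fall on 4, 11, 18, 25; the last is April 25.
1 November 2020 is a Sunday, so Mondays fall on 2, 9, 16, 23, 30; the last is November 30.
At the standard offset (UTC−01:30), 10:43 UTC − 1h30m = 09:13 Mesis Isles standard time.
The standard-time date in Mesis Isles, April 23, 2020, does not fall between 25 April and 30 November, so daylight saving is not in effect and Mesis Isles is at UTC−01:30.
10:43 UTC − 1h30m = 09:13 Mesis Isles.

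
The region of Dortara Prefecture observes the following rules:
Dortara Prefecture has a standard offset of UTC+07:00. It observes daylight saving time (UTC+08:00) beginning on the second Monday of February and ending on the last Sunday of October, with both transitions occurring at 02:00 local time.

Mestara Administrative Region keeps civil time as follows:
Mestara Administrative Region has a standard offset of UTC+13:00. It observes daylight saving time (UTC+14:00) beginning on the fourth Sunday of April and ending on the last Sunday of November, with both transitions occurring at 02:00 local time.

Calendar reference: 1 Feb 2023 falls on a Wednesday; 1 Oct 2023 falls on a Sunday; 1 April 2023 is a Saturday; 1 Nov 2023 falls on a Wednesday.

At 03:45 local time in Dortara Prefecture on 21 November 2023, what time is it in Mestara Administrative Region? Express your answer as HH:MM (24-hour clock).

1 February 2023 is a Wednesday, so the first Monday is February 6 and the second is February 13.
1 October 2023 is a Sunday, so Sundays fall on 1, 8, 15, 22, 29; the last is October 29.
Daylight saving runs 13 February – 29 October; 21 November 2023 is outside that window, so Dortara Prefecture is on standard time at UTC+07:00.
03:45 Dortara Prefecture − 7h = 20:45 UTC (rolling into the previous day, 20 November 2023).
1 April 2023 is a Saturday, so the first Sunday is April 2 and the fourth is April 23.
1 November 2023 is a Wednesday, so Sundays fall on 5, 12, 19, 26; the last is November 26.
At the standard offset (UTC+13:00), 20:45 UTC + 13h = 09:45 Mestara Administrative Region standard time (rolling into the next day, 21 November 2023).
The standard-time date in Mestara Administrative Region, 21 November 2023, falls between 23 April and 26 November, so daylight saving is in effect and Mestara Administrative Region is at UTC+14:00.
20:45 UTC + 14h = 10:45 Mestara Administrative Region (rolling into the next day, 21 November 2023).

10:45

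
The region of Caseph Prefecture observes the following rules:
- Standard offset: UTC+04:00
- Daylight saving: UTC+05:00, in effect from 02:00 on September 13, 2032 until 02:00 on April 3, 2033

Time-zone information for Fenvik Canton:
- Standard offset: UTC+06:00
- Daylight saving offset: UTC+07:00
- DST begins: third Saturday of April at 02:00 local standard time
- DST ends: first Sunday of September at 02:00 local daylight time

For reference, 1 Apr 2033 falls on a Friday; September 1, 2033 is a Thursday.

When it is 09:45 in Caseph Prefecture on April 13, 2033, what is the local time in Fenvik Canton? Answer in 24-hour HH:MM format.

11:45

Daylight saving runs 13 September 2032 – 3 April 2033; April 13, 2033 is outside that window, so Caseph Prefecture is on standard time at UTC+04:00.
09:45 Caseph Prefecture − 4h = 05:45 UTC.
1 April 2033 is a Friday, so the first Saturday is April 2 and the third is April 16.
1 September 2033 is a Thursday, so the first Sunday is September 4.
At the standard offset (UTC+06:00), 05:45 UTC + 6h = 11:45 Fenvik Canton standard time.
The standard-time date in Fenvik Canton, April 13, 2033, does not fall between 16 April and 4 September, so daylight saving is not in effect and Fenvik Canton is at UTC+06:00.
05:45 UTC + 6h = 11:45 Fenvik Canton.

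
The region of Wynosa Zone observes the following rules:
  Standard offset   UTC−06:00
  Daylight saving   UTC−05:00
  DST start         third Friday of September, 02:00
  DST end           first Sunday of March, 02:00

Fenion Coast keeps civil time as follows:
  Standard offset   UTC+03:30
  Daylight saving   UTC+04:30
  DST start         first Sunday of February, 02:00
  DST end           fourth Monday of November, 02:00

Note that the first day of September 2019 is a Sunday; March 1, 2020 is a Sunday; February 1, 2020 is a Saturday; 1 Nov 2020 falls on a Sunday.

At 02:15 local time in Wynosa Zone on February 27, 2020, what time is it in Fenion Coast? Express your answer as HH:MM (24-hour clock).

11:45

1 September 2019 is a Sunday, so the first Friday is September 6 and the third is September 20.
1 March 2020 is a Sunday, so the first Sunday is March 1.
Daylight saving runs 20 September 2019 – 1 March 2020; February 27, 2020 is inside that window, so Wynosa Zone is at UTC−05:00.
02:15 Wynosa Zone + 5h = 07:15 UTC.
1 February 2020 is a Saturday, so the first Sunday is February 2.
1 November 2020 is a Sunday, so the first Monday is November 2 and the fourth is November 23.
At the standard offset (UTC+03:30), 07:15 UTC + 3h30m = 10:45 Fenion Coast standard time.
The standard-time date in Fenion Coast, February 27, 2020, falls between 2 February and 23 November, so daylight saving is in effect and Fenion Coast is at UTC+04:30.
07:15 UTC + 4h30m = 11:45 Fenion Coast.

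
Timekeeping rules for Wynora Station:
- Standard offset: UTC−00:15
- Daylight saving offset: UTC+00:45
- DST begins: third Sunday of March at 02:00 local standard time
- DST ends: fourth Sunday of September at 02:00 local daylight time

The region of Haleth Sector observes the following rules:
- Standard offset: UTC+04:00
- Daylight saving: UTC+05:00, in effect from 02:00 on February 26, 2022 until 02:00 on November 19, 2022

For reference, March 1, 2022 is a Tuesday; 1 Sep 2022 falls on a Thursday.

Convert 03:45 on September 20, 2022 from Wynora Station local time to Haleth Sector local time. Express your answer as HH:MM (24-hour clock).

1 March 2022 is a Tuesday, so the first Sunday is March 6 and the third is March 20.
1 September 2022 is a Thursday, so the first Sunday is September 4 and the fourth is September 25.
Daylight saving runs 20 March – 25 September; September 20, 2022 is inside that window, so Wynora Station is at UTC+00:45.
03:45 Wynora Station − 0h45m = 03:00 UTC.
At the standard offset (UTC+04:00), 03:00 UTC + 4h = 07:00 Haleth Sector standard time.
The standard-time date in Haleth Sector, September 20, 2022, lies within the daylight-saving period (26 February – 19 November), so Haleth Sector is on daylight time, UTC+05:00.
03:00 UTC + 5h = 08:00 Haleth Sector.

08:00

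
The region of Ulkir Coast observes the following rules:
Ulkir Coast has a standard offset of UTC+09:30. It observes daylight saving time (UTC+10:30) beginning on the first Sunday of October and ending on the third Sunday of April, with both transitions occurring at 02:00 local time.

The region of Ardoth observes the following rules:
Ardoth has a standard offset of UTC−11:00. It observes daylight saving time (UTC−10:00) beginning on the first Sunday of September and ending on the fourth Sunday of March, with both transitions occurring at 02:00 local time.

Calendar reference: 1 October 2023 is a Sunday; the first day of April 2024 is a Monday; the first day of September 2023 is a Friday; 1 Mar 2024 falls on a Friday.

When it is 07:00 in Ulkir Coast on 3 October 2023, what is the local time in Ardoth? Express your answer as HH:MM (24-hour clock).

1 October 2023 is a Sunday, so the first Sunday is October 1.
1 April 2024 is a Monday, so the first Sunday is April 7 and the third is April 21.
Daylight saving runs 1 October 2023 – 21 April 2024; 3 October 2023 is inside that window, so Ulkir Coast is at UTC+10:30.
07:00 Ulkir Coast − 10h30m = 20:30 UTC (rolling into the previous day, 2 October 2023).
1 September 2023 is a Friday, so the first Sunday is September 3.
1 March 2024 is a Friday, so the first Sunday is March 3 and the fourth is March 24.
At the standard offset (UTC−11:00), 20:30 UTC − 11h = 09:30 Ardoth standard time.
The standard-time date in Ardoth, 2 October 2023, falls between 3 September 2023 and 24 March 2024, so daylight saving is in effect and Ardoth is at UTC−10:00.
20:30 UTC − 10h = 10:30 Ardoth.

10:30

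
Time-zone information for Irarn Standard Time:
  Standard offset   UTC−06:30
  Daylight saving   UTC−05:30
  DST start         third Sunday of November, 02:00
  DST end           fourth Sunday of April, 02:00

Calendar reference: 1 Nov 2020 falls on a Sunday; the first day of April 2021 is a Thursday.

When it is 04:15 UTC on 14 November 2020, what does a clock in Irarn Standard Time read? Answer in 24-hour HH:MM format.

21:45

1 November 2020 is a Sunday, so the first Sunday is November 1 and the third is November 15.
1 April 2021 is a Thursday, so the first Sunday is April 4 and the fourth is April 25.
At the standard offset (UTC−06:30), 04:15 UTC − 6h30m = 21:45 Irarn Standard Time standard time (rolling into the previous day, 13 November 2020).
Daylight saving runs 15 November 2020 – 25 April 2021; the standard-time date in Irarn Standard Time, 13 November 2020, is outside that window, so Irarn Standard Time is on standard time at UTC−06:30.
04:15 UTC − 6h30m = 21:45 local (rolling into the previous day, 13 November 2020).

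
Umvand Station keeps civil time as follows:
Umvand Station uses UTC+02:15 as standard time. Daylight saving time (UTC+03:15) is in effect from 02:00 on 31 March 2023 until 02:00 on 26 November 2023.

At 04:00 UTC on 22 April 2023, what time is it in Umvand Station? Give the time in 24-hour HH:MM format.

At the standard offset (UTC+02:15), 04:00 UTC + 2h15m = 06:15 Umvand Station standard time.
Daylight saving runs 31 March – 26 November; the standard-time date in Umvand Station, 22 April 2023, is inside that window, so Umvand Station is at UTC+03:15.
04:00 UTC + 3h15m = 07:15 local.

07:15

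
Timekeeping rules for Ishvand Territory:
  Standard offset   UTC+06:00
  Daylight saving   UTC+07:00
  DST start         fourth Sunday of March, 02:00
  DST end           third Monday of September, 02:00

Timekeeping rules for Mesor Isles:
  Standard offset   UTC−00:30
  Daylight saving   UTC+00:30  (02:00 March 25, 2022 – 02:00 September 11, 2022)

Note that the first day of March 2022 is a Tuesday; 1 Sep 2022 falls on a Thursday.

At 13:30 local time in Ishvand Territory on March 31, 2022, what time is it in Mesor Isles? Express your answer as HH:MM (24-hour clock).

1 March 2022 is a Tuesday, so the first Sunday is March 6 and the fourth is March 27.
1 September 2022 is a Thursday, so the first Monday is September 5 and the third is September 19.
Daylight saving runs 27 March – 19 September; March 31, 2022 is inside that window, so Ishvand Territory is at UTC+07:00.
13:30 Ishvand Territory − 7h = 06:30 UTC.
At the standard offset (UTC−00:30), 06:30 UTC − 0h30m = 06:00 Mesor Isles standard time.
The standard-time date in Mesor Isles, March 31, 2022, falls between 25 March and 11 September, so daylight saving is in effect and Mesor Isles is at UTC+00:30.
06:30 UTC + 0h30m = 07:00 Mesor Isles.

07:00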